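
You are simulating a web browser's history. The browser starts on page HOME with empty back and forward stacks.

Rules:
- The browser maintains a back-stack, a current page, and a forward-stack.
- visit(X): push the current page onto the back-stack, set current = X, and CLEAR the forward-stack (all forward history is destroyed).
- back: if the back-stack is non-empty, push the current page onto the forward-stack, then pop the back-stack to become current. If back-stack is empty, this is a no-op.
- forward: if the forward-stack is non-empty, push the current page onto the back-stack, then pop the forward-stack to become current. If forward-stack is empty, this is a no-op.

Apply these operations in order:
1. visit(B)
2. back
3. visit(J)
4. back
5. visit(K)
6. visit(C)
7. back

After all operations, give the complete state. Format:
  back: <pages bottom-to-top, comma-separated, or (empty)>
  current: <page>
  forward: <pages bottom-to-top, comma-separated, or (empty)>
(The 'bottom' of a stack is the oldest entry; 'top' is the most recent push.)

After 1 (visit(B)): cur=B back=1 fwd=0
After 2 (back): cur=HOME back=0 fwd=1
After 3 (visit(J)): cur=J back=1 fwd=0
After 4 (back): cur=HOME back=0 fwd=1
After 5 (visit(K)): cur=K back=1 fwd=0
After 6 (visit(C)): cur=C back=2 fwd=0
After 7 (back): cur=K back=1 fwd=1

Answer: back: HOME
current: K
forward: C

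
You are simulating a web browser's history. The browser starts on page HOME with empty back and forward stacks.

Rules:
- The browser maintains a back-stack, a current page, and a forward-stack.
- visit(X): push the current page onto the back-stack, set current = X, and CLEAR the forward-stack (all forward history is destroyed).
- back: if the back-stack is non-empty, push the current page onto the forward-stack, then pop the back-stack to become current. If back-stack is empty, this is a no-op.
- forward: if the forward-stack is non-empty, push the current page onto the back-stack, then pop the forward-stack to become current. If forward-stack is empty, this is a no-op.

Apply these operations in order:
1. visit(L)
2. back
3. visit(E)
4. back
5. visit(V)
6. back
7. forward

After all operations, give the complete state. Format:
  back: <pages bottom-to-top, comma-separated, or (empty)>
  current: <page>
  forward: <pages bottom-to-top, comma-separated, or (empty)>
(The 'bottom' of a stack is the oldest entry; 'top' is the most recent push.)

After 1 (visit(L)): cur=L back=1 fwd=0
After 2 (back): cur=HOME back=0 fwd=1
After 3 (visit(E)): cur=E back=1 fwd=0
After 4 (back): cur=HOME back=0 fwd=1
After 5 (visit(V)): cur=V back=1 fwd=0
After 6 (back): cur=HOME back=0 fwd=1
After 7 (forward): cur=V back=1 fwd=0

Answer: back: HOME
current: V
forward: (empty)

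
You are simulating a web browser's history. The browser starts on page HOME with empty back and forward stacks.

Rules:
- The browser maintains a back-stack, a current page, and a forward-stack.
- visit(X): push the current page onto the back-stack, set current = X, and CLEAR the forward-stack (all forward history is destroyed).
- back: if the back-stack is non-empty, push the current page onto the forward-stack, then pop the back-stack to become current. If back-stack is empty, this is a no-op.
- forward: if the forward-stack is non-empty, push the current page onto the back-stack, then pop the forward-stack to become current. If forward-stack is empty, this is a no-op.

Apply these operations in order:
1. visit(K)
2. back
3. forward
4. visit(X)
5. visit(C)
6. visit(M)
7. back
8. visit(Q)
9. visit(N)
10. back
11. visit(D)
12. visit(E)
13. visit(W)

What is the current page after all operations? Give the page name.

Answer: W

Derivation:
After 1 (visit(K)): cur=K back=1 fwd=0
After 2 (back): cur=HOME back=0 fwd=1
After 3 (forward): cur=K back=1 fwd=0
After 4 (visit(X)): cur=X back=2 fwd=0
After 5 (visit(C)): cur=C back=3 fwd=0
After 6 (visit(M)): cur=M back=4 fwd=0
After 7 (back): cur=C back=3 fwd=1
After 8 (visit(Q)): cur=Q back=4 fwd=0
After 9 (visit(N)): cur=N back=5 fwd=0
After 10 (back): cur=Q back=4 fwd=1
After 11 (visit(D)): cur=D back=5 fwd=0
After 12 (visit(E)): cur=E back=6 fwd=0
After 13 (visit(W)): cur=W back=7 fwd=0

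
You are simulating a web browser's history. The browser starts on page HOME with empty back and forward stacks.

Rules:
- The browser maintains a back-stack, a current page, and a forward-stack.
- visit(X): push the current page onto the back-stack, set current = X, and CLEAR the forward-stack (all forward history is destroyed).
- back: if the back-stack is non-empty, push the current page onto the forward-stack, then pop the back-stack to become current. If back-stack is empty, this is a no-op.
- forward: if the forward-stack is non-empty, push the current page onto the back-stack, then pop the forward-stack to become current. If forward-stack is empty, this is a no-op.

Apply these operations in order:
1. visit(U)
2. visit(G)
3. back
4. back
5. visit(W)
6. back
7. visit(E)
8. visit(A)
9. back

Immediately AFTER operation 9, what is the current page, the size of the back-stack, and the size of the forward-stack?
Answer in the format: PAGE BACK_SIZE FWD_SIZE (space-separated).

After 1 (visit(U)): cur=U back=1 fwd=0
After 2 (visit(G)): cur=G back=2 fwd=0
After 3 (back): cur=U back=1 fwd=1
After 4 (back): cur=HOME back=0 fwd=2
After 5 (visit(W)): cur=W back=1 fwd=0
After 6 (back): cur=HOME back=0 fwd=1
After 7 (visit(E)): cur=E back=1 fwd=0
After 8 (visit(A)): cur=A back=2 fwd=0
After 9 (back): cur=E back=1 fwd=1

E 1 1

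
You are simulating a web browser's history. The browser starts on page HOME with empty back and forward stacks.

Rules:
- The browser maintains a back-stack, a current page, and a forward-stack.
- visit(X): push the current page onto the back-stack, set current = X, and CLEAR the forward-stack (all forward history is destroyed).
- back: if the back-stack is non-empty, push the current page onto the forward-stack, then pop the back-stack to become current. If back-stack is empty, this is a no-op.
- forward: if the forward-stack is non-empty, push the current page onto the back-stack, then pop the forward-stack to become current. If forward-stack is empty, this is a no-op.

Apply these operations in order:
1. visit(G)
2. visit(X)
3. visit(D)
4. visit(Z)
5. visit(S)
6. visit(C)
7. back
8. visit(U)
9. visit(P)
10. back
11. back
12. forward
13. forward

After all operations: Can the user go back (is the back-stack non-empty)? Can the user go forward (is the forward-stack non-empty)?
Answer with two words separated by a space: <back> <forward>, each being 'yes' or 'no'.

Answer: yes no

Derivation:
After 1 (visit(G)): cur=G back=1 fwd=0
After 2 (visit(X)): cur=X back=2 fwd=0
After 3 (visit(D)): cur=D back=3 fwd=0
After 4 (visit(Z)): cur=Z back=4 fwd=0
After 5 (visit(S)): cur=S back=5 fwd=0
After 6 (visit(C)): cur=C back=6 fwd=0
After 7 (back): cur=S back=5 fwd=1
After 8 (visit(U)): cur=U back=6 fwd=0
After 9 (visit(P)): cur=P back=7 fwd=0
After 10 (back): cur=U back=6 fwd=1
After 11 (back): cur=S back=5 fwd=2
After 12 (forward): cur=U back=6 fwd=1
After 13 (forward): cur=P back=7 fwd=0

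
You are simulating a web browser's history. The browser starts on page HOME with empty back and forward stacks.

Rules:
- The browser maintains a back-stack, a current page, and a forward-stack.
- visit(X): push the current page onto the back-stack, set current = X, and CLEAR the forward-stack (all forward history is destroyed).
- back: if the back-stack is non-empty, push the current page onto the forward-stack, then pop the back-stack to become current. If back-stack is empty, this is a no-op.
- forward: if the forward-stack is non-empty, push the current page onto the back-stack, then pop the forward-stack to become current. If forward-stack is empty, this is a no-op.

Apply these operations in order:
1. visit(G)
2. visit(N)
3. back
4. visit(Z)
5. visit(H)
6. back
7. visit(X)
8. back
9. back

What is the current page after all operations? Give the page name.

After 1 (visit(G)): cur=G back=1 fwd=0
After 2 (visit(N)): cur=N back=2 fwd=0
After 3 (back): cur=G back=1 fwd=1
After 4 (visit(Z)): cur=Z back=2 fwd=0
After 5 (visit(H)): cur=H back=3 fwd=0
After 6 (back): cur=Z back=2 fwd=1
After 7 (visit(X)): cur=X back=3 fwd=0
After 8 (back): cur=Z back=2 fwd=1
After 9 (back): cur=G back=1 fwd=2

Answer: G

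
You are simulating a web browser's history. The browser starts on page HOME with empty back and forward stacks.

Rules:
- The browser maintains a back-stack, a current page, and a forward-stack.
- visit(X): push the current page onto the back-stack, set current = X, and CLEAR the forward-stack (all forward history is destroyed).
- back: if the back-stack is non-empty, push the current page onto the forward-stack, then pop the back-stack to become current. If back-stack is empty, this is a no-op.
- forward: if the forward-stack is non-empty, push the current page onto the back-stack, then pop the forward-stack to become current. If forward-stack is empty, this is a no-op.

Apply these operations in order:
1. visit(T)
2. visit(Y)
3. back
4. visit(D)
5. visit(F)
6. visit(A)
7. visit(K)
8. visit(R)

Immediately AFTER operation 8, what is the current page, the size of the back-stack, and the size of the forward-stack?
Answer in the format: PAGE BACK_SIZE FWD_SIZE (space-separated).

After 1 (visit(T)): cur=T back=1 fwd=0
After 2 (visit(Y)): cur=Y back=2 fwd=0
After 3 (back): cur=T back=1 fwd=1
After 4 (visit(D)): cur=D back=2 fwd=0
After 5 (visit(F)): cur=F back=3 fwd=0
After 6 (visit(A)): cur=A back=4 fwd=0
After 7 (visit(K)): cur=K back=5 fwd=0
After 8 (visit(R)): cur=R back=6 fwd=0

R 6 0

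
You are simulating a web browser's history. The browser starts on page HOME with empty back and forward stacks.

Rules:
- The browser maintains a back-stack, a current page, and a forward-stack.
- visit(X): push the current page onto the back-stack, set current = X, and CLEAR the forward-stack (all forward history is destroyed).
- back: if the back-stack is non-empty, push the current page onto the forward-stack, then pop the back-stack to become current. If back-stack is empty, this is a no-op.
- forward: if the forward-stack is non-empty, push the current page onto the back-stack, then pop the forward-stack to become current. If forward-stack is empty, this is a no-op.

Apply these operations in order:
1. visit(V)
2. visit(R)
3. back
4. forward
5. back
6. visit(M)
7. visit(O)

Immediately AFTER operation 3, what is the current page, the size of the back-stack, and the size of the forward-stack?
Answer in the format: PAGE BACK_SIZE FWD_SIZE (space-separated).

After 1 (visit(V)): cur=V back=1 fwd=0
After 2 (visit(R)): cur=R back=2 fwd=0
After 3 (back): cur=V back=1 fwd=1

V 1 1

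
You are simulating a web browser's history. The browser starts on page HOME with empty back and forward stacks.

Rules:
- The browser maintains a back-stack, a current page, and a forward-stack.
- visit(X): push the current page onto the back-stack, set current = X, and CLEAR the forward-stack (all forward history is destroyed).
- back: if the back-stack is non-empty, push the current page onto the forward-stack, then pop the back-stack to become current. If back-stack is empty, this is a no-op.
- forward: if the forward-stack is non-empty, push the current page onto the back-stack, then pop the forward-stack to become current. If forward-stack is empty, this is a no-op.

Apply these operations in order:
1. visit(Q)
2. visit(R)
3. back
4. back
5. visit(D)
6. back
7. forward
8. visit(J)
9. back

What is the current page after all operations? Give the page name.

Answer: D

Derivation:
After 1 (visit(Q)): cur=Q back=1 fwd=0
After 2 (visit(R)): cur=R back=2 fwd=0
After 3 (back): cur=Q back=1 fwd=1
After 4 (back): cur=HOME back=0 fwd=2
After 5 (visit(D)): cur=D back=1 fwd=0
After 6 (back): cur=HOME back=0 fwd=1
After 7 (forward): cur=D back=1 fwd=0
After 8 (visit(J)): cur=J back=2 fwd=0
After 9 (back): cur=D back=1 fwd=1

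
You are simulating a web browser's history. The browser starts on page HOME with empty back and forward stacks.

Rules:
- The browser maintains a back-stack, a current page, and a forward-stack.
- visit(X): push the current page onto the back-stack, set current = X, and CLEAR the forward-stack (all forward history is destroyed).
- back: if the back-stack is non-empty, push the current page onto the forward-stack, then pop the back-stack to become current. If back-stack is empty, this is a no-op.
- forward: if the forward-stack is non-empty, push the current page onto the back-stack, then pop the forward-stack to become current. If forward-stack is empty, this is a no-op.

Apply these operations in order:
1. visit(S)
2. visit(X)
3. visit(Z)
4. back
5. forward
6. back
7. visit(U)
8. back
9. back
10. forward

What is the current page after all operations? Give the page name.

Answer: X

Derivation:
After 1 (visit(S)): cur=S back=1 fwd=0
After 2 (visit(X)): cur=X back=2 fwd=0
After 3 (visit(Z)): cur=Z back=3 fwd=0
After 4 (back): cur=X back=2 fwd=1
After 5 (forward): cur=Z back=3 fwd=0
After 6 (back): cur=X back=2 fwd=1
After 7 (visit(U)): cur=U back=3 fwd=0
After 8 (back): cur=X back=2 fwd=1
After 9 (back): cur=S back=1 fwd=2
After 10 (forward): cur=X back=2 fwd=1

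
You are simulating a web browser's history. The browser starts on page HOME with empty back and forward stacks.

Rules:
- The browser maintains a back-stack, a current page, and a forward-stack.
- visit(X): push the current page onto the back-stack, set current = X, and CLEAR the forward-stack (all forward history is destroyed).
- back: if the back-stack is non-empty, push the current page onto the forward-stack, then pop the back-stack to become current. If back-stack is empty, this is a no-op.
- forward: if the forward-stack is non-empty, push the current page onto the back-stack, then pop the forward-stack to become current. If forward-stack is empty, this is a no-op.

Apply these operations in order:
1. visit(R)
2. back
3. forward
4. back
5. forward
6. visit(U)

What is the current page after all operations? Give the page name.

Answer: U

Derivation:
After 1 (visit(R)): cur=R back=1 fwd=0
After 2 (back): cur=HOME back=0 fwd=1
After 3 (forward): cur=R back=1 fwd=0
After 4 (back): cur=HOME back=0 fwd=1
After 5 (forward): cur=R back=1 fwd=0
After 6 (visit(U)): cur=U back=2 fwd=0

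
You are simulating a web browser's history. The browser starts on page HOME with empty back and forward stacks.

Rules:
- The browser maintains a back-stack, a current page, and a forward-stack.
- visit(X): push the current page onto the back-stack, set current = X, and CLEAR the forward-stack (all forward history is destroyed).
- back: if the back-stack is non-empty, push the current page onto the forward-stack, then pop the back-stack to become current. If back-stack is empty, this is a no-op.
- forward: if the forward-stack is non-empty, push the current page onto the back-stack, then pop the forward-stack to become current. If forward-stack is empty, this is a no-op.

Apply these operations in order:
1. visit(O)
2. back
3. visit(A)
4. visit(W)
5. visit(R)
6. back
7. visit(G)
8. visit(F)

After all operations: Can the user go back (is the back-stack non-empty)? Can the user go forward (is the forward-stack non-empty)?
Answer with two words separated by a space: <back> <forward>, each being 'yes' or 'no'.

After 1 (visit(O)): cur=O back=1 fwd=0
After 2 (back): cur=HOME back=0 fwd=1
After 3 (visit(A)): cur=A back=1 fwd=0
After 4 (visit(W)): cur=W back=2 fwd=0
After 5 (visit(R)): cur=R back=3 fwd=0
After 6 (back): cur=W back=2 fwd=1
After 7 (visit(G)): cur=G back=3 fwd=0
After 8 (visit(F)): cur=F back=4 fwd=0

Answer: yes no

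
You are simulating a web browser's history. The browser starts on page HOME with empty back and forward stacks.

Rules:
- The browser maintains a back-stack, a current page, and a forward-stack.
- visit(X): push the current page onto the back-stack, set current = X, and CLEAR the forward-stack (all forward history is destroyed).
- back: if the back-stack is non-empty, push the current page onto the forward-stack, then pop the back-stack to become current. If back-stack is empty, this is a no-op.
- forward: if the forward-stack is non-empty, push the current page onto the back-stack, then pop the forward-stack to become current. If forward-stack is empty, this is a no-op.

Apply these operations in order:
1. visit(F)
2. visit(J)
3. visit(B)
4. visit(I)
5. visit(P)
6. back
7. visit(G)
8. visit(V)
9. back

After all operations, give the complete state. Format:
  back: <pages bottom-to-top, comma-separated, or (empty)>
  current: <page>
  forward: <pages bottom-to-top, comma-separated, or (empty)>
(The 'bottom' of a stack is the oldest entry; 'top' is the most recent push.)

Answer: back: HOME,F,J,B,I
current: G
forward: V

Derivation:
After 1 (visit(F)): cur=F back=1 fwd=0
After 2 (visit(J)): cur=J back=2 fwd=0
After 3 (visit(B)): cur=B back=3 fwd=0
After 4 (visit(I)): cur=I back=4 fwd=0
After 5 (visit(P)): cur=P back=5 fwd=0
After 6 (back): cur=I back=4 fwd=1
After 7 (visit(G)): cur=G back=5 fwd=0
After 8 (visit(V)): cur=V back=6 fwd=0
After 9 (back): cur=G back=5 fwd=1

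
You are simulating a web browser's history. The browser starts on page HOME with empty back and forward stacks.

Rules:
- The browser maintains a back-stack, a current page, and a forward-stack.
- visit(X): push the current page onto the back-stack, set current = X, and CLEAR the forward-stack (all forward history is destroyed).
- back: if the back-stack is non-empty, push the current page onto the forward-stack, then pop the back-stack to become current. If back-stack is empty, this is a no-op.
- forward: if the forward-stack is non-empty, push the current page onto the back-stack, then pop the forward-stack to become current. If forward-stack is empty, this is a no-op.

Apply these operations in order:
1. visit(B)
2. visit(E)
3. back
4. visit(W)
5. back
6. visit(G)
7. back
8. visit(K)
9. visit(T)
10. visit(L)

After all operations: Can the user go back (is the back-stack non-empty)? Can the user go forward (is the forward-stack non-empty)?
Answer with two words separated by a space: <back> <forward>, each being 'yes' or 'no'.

After 1 (visit(B)): cur=B back=1 fwd=0
After 2 (visit(E)): cur=E back=2 fwd=0
After 3 (back): cur=B back=1 fwd=1
After 4 (visit(W)): cur=W back=2 fwd=0
After 5 (back): cur=B back=1 fwd=1
After 6 (visit(G)): cur=G back=2 fwd=0
After 7 (back): cur=B back=1 fwd=1
After 8 (visit(K)): cur=K back=2 fwd=0
After 9 (visit(T)): cur=T back=3 fwd=0
After 10 (visit(L)): cur=L back=4 fwd=0

Answer: yes no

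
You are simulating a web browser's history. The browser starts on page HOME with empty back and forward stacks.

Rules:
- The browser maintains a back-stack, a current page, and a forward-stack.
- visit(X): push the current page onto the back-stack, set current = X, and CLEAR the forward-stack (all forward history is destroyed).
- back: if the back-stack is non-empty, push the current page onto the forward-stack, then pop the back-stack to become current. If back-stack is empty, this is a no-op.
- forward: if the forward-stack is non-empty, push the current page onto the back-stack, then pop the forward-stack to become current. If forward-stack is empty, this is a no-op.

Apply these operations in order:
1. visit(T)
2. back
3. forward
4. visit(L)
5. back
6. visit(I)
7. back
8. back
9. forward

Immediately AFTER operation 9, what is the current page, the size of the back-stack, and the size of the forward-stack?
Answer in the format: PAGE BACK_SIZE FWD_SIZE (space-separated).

After 1 (visit(T)): cur=T back=1 fwd=0
After 2 (back): cur=HOME back=0 fwd=1
After 3 (forward): cur=T back=1 fwd=0
After 4 (visit(L)): cur=L back=2 fwd=0
After 5 (back): cur=T back=1 fwd=1
After 6 (visit(I)): cur=I back=2 fwd=0
After 7 (back): cur=T back=1 fwd=1
After 8 (back): cur=HOME back=0 fwd=2
After 9 (forward): cur=T back=1 fwd=1

T 1 1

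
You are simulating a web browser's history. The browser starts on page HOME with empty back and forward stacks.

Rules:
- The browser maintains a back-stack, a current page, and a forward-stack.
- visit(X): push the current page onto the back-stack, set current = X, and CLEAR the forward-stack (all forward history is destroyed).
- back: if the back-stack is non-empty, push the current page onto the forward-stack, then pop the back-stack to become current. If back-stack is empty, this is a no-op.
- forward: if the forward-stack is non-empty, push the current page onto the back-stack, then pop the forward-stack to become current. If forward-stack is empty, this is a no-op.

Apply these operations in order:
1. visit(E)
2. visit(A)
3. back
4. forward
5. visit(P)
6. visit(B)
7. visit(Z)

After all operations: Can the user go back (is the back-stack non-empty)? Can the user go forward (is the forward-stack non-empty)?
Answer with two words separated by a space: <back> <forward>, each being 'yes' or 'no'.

Answer: yes no

Derivation:
After 1 (visit(E)): cur=E back=1 fwd=0
After 2 (visit(A)): cur=A back=2 fwd=0
After 3 (back): cur=E back=1 fwd=1
After 4 (forward): cur=A back=2 fwd=0
After 5 (visit(P)): cur=P back=3 fwd=0
After 6 (visit(B)): cur=B back=4 fwd=0
After 7 (visit(Z)): cur=Z back=5 fwd=0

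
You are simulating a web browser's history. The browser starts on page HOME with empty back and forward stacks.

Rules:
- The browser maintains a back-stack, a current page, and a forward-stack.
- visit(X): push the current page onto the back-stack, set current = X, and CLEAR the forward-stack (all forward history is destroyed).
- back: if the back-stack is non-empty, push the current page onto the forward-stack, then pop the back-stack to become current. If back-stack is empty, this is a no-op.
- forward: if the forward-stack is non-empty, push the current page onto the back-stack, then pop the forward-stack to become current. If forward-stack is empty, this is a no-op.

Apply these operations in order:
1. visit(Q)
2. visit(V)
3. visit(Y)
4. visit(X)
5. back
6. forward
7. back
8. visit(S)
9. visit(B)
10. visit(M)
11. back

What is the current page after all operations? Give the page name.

After 1 (visit(Q)): cur=Q back=1 fwd=0
After 2 (visit(V)): cur=V back=2 fwd=0
After 3 (visit(Y)): cur=Y back=3 fwd=0
After 4 (visit(X)): cur=X back=4 fwd=0
After 5 (back): cur=Y back=3 fwd=1
After 6 (forward): cur=X back=4 fwd=0
After 7 (back): cur=Y back=3 fwd=1
After 8 (visit(S)): cur=S back=4 fwd=0
After 9 (visit(B)): cur=B back=5 fwd=0
After 10 (visit(M)): cur=M back=6 fwd=0
After 11 (back): cur=B back=5 fwd=1

Answer: B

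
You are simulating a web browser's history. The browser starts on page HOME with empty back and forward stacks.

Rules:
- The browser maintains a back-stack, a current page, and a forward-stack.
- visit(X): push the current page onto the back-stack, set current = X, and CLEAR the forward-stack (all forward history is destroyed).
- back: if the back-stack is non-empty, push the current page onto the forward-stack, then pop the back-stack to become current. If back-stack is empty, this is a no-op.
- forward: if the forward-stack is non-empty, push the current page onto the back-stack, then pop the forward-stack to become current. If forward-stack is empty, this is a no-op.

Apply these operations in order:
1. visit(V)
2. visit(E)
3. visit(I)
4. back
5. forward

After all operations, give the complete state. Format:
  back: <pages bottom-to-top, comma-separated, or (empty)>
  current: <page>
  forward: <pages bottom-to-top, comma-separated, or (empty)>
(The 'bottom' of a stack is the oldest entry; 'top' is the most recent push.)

After 1 (visit(V)): cur=V back=1 fwd=0
After 2 (visit(E)): cur=E back=2 fwd=0
After 3 (visit(I)): cur=I back=3 fwd=0
After 4 (back): cur=E back=2 fwd=1
After 5 (forward): cur=I back=3 fwd=0

Answer: back: HOME,V,E
current: I
forward: (empty)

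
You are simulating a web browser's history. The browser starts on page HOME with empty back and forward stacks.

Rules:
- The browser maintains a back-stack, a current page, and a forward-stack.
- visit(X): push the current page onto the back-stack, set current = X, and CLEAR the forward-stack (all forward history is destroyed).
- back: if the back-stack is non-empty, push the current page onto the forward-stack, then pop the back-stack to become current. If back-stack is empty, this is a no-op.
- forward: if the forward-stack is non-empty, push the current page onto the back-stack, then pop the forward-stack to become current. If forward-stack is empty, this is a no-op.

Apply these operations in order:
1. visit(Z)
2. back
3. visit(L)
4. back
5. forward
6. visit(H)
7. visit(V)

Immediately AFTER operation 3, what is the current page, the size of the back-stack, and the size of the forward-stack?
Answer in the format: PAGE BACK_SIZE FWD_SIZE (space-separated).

After 1 (visit(Z)): cur=Z back=1 fwd=0
After 2 (back): cur=HOME back=0 fwd=1
After 3 (visit(L)): cur=L back=1 fwd=0

L 1 0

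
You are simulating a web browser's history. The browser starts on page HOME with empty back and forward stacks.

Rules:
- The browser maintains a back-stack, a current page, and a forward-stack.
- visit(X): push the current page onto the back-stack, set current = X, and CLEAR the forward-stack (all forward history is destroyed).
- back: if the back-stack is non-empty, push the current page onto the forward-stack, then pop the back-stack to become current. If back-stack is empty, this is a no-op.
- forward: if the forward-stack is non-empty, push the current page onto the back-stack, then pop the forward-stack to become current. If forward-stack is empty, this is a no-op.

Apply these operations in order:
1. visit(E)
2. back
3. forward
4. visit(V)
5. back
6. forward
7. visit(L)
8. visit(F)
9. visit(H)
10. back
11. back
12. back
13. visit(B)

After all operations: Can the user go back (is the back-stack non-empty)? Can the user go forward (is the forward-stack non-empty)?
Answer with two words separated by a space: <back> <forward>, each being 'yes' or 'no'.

Answer: yes no

Derivation:
After 1 (visit(E)): cur=E back=1 fwd=0
After 2 (back): cur=HOME back=0 fwd=1
After 3 (forward): cur=E back=1 fwd=0
After 4 (visit(V)): cur=V back=2 fwd=0
After 5 (back): cur=E back=1 fwd=1
After 6 (forward): cur=V back=2 fwd=0
After 7 (visit(L)): cur=L back=3 fwd=0
After 8 (visit(F)): cur=F back=4 fwd=0
After 9 (visit(H)): cur=H back=5 fwd=0
After 10 (back): cur=F back=4 fwd=1
After 11 (back): cur=L back=3 fwd=2
After 12 (back): cur=V back=2 fwd=3
After 13 (visit(B)): cur=B back=3 fwd=0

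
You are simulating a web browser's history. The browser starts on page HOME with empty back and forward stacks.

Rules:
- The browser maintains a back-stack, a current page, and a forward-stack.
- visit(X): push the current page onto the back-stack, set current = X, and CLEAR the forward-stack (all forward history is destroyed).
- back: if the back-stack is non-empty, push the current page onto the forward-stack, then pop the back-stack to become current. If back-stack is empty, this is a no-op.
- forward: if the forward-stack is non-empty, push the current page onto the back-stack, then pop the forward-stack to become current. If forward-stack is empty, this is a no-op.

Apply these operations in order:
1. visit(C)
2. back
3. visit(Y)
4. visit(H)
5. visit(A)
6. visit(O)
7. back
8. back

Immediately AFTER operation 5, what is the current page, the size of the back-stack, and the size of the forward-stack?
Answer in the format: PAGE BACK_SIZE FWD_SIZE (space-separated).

After 1 (visit(C)): cur=C back=1 fwd=0
After 2 (back): cur=HOME back=0 fwd=1
After 3 (visit(Y)): cur=Y back=1 fwd=0
After 4 (visit(H)): cur=H back=2 fwd=0
After 5 (visit(A)): cur=A back=3 fwd=0

A 3 0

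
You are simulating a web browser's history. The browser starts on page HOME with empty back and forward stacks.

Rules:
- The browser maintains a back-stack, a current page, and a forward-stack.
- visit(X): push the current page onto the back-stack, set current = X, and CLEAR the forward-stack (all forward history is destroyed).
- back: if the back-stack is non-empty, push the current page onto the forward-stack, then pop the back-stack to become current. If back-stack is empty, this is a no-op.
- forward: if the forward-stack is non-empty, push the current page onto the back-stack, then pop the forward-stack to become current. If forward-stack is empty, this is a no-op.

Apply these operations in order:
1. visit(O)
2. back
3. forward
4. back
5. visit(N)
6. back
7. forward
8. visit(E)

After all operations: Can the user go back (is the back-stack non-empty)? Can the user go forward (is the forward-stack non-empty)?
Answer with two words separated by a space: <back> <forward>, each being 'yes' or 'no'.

After 1 (visit(O)): cur=O back=1 fwd=0
After 2 (back): cur=HOME back=0 fwd=1
After 3 (forward): cur=O back=1 fwd=0
After 4 (back): cur=HOME back=0 fwd=1
After 5 (visit(N)): cur=N back=1 fwd=0
After 6 (back): cur=HOME back=0 fwd=1
After 7 (forward): cur=N back=1 fwd=0
After 8 (visit(E)): cur=E back=2 fwd=0

Answer: yes no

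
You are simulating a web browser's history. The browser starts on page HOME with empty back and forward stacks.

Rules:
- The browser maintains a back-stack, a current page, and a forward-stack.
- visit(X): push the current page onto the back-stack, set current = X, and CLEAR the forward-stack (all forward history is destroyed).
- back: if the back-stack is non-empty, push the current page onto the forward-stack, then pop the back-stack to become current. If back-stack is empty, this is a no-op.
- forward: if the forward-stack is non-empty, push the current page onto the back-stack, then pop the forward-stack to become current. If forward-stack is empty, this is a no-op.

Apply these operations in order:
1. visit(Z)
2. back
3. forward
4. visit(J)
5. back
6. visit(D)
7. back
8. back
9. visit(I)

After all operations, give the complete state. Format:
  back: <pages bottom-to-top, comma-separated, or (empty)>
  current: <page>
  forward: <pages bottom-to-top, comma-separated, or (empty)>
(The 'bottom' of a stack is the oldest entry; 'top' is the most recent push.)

After 1 (visit(Z)): cur=Z back=1 fwd=0
After 2 (back): cur=HOME back=0 fwd=1
After 3 (forward): cur=Z back=1 fwd=0
After 4 (visit(J)): cur=J back=2 fwd=0
After 5 (back): cur=Z back=1 fwd=1
After 6 (visit(D)): cur=D back=2 fwd=0
After 7 (back): cur=Z back=1 fwd=1
After 8 (back): cur=HOME back=0 fwd=2
After 9 (visit(I)): cur=I back=1 fwd=0

Answer: back: HOME
current: I
forward: (empty)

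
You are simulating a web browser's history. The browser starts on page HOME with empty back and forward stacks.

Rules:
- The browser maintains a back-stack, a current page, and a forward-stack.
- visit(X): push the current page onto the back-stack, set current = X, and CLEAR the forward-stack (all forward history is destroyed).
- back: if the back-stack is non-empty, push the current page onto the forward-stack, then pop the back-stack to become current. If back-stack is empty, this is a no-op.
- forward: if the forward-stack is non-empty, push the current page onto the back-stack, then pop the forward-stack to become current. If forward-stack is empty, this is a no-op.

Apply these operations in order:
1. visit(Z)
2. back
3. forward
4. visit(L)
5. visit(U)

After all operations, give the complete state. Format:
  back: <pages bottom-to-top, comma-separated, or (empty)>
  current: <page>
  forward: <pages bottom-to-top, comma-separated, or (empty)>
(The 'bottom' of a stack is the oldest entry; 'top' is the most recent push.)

After 1 (visit(Z)): cur=Z back=1 fwd=0
After 2 (back): cur=HOME back=0 fwd=1
After 3 (forward): cur=Z back=1 fwd=0
After 4 (visit(L)): cur=L back=2 fwd=0
After 5 (visit(U)): cur=U back=3 fwd=0

Answer: back: HOME,Z,L
current: U
forward: (empty)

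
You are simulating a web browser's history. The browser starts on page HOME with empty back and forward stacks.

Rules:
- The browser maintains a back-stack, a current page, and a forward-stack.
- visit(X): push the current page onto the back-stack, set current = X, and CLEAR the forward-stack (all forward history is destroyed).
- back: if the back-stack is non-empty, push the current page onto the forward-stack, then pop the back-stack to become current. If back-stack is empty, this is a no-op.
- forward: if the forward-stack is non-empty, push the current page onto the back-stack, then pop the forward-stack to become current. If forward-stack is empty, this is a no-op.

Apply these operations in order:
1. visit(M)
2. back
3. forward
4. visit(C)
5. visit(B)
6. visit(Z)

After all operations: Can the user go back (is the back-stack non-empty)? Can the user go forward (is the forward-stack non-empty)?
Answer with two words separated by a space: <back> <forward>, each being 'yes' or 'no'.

After 1 (visit(M)): cur=M back=1 fwd=0
After 2 (back): cur=HOME back=0 fwd=1
After 3 (forward): cur=M back=1 fwd=0
After 4 (visit(C)): cur=C back=2 fwd=0
After 5 (visit(B)): cur=B back=3 fwd=0
After 6 (visit(Z)): cur=Z back=4 fwd=0

Answer: yes no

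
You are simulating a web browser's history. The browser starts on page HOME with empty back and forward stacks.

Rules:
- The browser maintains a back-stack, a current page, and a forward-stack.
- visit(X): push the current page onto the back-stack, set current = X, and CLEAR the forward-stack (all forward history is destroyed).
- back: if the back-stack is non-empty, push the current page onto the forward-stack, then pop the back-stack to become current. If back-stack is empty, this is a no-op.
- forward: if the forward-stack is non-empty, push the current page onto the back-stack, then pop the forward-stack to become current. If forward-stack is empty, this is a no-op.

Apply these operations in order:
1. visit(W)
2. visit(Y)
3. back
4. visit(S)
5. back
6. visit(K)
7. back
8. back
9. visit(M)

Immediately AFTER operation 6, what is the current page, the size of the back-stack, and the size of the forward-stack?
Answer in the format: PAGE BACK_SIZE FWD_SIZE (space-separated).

After 1 (visit(W)): cur=W back=1 fwd=0
After 2 (visit(Y)): cur=Y back=2 fwd=0
After 3 (back): cur=W back=1 fwd=1
After 4 (visit(S)): cur=S back=2 fwd=0
After 5 (back): cur=W back=1 fwd=1
After 6 (visit(K)): cur=K back=2 fwd=0

K 2 0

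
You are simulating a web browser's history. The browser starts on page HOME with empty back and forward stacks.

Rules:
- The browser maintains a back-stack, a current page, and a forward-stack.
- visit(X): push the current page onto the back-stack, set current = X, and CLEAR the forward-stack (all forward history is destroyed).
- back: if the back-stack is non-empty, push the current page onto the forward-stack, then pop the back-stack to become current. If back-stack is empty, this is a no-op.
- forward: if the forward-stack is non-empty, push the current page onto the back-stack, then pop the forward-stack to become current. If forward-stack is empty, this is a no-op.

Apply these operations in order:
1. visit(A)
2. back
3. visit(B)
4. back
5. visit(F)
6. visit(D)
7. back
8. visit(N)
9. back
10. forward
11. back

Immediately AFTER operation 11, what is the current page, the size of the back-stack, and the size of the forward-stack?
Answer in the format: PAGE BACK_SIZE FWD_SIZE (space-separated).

After 1 (visit(A)): cur=A back=1 fwd=0
After 2 (back): cur=HOME back=0 fwd=1
After 3 (visit(B)): cur=B back=1 fwd=0
After 4 (back): cur=HOME back=0 fwd=1
After 5 (visit(F)): cur=F back=1 fwd=0
After 6 (visit(D)): cur=D back=2 fwd=0
After 7 (back): cur=F back=1 fwd=1
After 8 (visit(N)): cur=N back=2 fwd=0
After 9 (back): cur=F back=1 fwd=1
After 10 (forward): cur=N back=2 fwd=0
After 11 (back): cur=F back=1 fwd=1

F 1 1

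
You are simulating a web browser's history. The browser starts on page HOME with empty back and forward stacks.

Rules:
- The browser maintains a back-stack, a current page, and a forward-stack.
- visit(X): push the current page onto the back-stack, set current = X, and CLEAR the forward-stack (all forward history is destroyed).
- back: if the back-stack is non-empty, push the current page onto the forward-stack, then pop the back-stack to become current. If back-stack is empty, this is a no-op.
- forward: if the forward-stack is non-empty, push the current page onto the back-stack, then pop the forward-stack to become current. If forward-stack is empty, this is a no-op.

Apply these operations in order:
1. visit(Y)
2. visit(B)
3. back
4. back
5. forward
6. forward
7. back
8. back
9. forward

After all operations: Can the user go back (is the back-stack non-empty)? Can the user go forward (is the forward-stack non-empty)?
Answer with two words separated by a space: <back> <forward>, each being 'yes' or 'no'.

Answer: yes yes

Derivation:
After 1 (visit(Y)): cur=Y back=1 fwd=0
After 2 (visit(B)): cur=B back=2 fwd=0
After 3 (back): cur=Y back=1 fwd=1
After 4 (back): cur=HOME back=0 fwd=2
After 5 (forward): cur=Y back=1 fwd=1
After 6 (forward): cur=B back=2 fwd=0
After 7 (back): cur=Y back=1 fwd=1
After 8 (back): cur=HOME back=0 fwd=2
After 9 (forward): cur=Y back=1 fwd=1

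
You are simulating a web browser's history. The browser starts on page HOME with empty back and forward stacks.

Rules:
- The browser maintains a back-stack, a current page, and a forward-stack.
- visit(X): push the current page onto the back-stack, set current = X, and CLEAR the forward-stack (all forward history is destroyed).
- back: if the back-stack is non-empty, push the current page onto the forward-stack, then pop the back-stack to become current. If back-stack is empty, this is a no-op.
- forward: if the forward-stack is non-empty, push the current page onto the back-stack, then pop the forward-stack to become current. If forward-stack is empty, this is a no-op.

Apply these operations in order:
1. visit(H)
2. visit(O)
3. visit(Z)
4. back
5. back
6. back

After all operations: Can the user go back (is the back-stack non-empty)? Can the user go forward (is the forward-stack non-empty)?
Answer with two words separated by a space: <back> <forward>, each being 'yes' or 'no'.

Answer: no yes

Derivation:
After 1 (visit(H)): cur=H back=1 fwd=0
After 2 (visit(O)): cur=O back=2 fwd=0
After 3 (visit(Z)): cur=Z back=3 fwd=0
After 4 (back): cur=O back=2 fwd=1
After 5 (back): cur=H back=1 fwd=2
After 6 (back): cur=HOME back=0 fwd=3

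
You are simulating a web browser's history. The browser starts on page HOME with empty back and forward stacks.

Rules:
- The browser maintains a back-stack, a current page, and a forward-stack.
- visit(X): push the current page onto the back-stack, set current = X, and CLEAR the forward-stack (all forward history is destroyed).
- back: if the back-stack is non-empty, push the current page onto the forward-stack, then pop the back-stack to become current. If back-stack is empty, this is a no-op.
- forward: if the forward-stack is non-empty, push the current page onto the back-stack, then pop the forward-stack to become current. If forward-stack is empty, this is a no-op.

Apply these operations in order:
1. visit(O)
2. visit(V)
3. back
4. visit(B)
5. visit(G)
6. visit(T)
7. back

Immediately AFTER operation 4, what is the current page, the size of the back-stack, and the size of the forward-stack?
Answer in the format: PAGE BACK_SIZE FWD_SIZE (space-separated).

After 1 (visit(O)): cur=O back=1 fwd=0
After 2 (visit(V)): cur=V back=2 fwd=0
After 3 (back): cur=O back=1 fwd=1
After 4 (visit(B)): cur=B back=2 fwd=0

B 2 0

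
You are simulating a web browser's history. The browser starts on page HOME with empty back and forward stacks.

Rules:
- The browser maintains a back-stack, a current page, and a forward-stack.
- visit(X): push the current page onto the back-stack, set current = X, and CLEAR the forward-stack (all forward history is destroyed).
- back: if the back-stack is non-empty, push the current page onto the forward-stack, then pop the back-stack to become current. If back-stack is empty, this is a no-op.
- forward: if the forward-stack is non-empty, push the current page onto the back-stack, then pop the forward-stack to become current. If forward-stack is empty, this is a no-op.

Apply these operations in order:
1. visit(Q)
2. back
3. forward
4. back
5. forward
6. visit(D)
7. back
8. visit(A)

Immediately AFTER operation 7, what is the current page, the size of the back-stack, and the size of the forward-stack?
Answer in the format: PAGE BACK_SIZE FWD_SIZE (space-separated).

After 1 (visit(Q)): cur=Q back=1 fwd=0
After 2 (back): cur=HOME back=0 fwd=1
After 3 (forward): cur=Q back=1 fwd=0
After 4 (back): cur=HOME back=0 fwd=1
After 5 (forward): cur=Q back=1 fwd=0
After 6 (visit(D)): cur=D back=2 fwd=0
After 7 (back): cur=Q back=1 fwd=1

Q 1 1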